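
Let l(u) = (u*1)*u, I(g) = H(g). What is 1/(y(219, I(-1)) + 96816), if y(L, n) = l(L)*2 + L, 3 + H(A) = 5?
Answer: 1/192957 ≈ 5.1825e-6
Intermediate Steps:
H(A) = 2 (H(A) = -3 + 5 = 2)
I(g) = 2
l(u) = u² (l(u) = u*u = u²)
y(L, n) = L + 2*L² (y(L, n) = L²*2 + L = 2*L² + L = L + 2*L²)
1/(y(219, I(-1)) + 96816) = 1/(219*(1 + 2*219) + 96816) = 1/(219*(1 + 438) + 96816) = 1/(219*439 + 96816) = 1/(96141 + 96816) = 1/192957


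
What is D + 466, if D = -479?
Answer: -13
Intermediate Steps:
D + 466 = -479 + 466 = -13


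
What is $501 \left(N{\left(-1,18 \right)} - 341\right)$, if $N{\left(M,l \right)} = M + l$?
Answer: $-162324$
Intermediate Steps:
$501 \left(N{\left(-1,18 \right)} - 341\right) = 501 \left(\left(-1 + 18\right) - 341\right) = 501 \left(17 - 341\right) = 501 \left(-324\right) = -162324$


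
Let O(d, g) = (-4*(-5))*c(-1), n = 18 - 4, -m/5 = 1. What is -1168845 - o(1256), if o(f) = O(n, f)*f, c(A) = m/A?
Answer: -1294445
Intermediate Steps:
m = -5 (m = -5*1 = -5)
c(A) = -5/A
n = 14
O(d, g) = 100 (O(d, g) = (-4*(-5))*(-5/(-1)) = 20*(-5*(-1)) = 20*5 = 100)
o(f) = 100*f
-1168845 - o(1256) = -1168845 - 100*1256 = -1168845 - 1*125600 = -1168845 - 125600 = -1294445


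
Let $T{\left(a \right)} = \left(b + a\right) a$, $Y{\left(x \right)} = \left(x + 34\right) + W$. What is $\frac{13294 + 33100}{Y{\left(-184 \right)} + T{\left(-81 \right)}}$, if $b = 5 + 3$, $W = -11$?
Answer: $\frac{23197}{2876} \approx 8.0657$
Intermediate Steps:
$b = 8$
$Y{\left(x \right)} = 23 + x$ ($Y{\left(x \right)} = \left(x + 34\right) - 11 = \left(34 + x\right) - 11 = 23 + x$)
$T{\left(a \right)} = a \left(8 + a\right)$ ($T{\left(a \right)} = \left(8 + a\right) a = a \left(8 + a\right)$)
$\frac{13294 + 33100}{Y{\left(-184 \right)} + T{\left(-81 \right)}} = \frac{13294 + 33100}{\left(23 - 184\right) - 81 \left(8 - 81\right)} = \frac{46394}{-161 - -5913} = \frac{46394}{-161 + 5913} = \frac{46394}{5752} = 46394 \cdot \frac{1}{5752} = \frac{23197}{2876}$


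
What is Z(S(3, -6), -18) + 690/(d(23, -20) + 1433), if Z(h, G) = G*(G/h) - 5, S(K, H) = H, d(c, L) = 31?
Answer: -14281/244 ≈ -58.529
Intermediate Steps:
Z(h, G) = -5 + G**2/h (Z(h, G) = G**2/h - 5 = -5 + G**2/h)
Z(S(3, -6), -18) + 690/(d(23, -20) + 1433) = (-5 + (-18)**2/(-6)) + 690/(31 + 1433) = (-5 + 324*(-1/6)) + 690/1464 = (-5 - 54) + 690*(1/1464) = -59 + 115/244 = -14281/244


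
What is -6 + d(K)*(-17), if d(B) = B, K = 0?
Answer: -6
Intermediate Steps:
-6 + d(K)*(-17) = -6 + 0*(-17) = -6 + 0 = -6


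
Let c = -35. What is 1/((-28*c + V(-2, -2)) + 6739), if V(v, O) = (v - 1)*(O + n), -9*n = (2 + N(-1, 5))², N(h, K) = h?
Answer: 3/23176 ≈ 0.00012944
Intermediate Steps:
n = -⅑ (n = -(2 - 1)²/9 = -⅑*1² = -⅑*1 = -⅑ ≈ -0.11111)
V(v, O) = (-1 + v)*(-⅑ + O) (V(v, O) = (v - 1)*(O - ⅑) = (-1 + v)*(-⅑ + O))
1/((-28*c + V(-2, -2)) + 6739) = 1/((-28*(-35) + (⅑ - 1*(-2) - ⅑*(-2) - 2*(-2))) + 6739) = 1/((980 + (⅑ + 2 + 2/9 + 4)) + 6739) = 1/((980 + 19/3) + 6739) = 1/(2959/3 + 6739) = 1/(23176/3) = 3/23176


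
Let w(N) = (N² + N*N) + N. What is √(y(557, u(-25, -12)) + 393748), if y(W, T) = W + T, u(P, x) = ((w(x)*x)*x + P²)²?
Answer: √1630050466 ≈ 40374.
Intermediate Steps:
w(N) = N + 2*N² (w(N) = (N² + N²) + N = 2*N² + N = N + 2*N²)
u(P, x) = (P² + x³*(1 + 2*x))² (u(P, x) = (((x*(1 + 2*x))*x)*x + P²)² = ((x²*(1 + 2*x))*x + P²)² = (x³*(1 + 2*x) + P²)² = (P² + x³*(1 + 2*x))²)
y(W, T) = T + W
√(y(557, u(-25, -12)) + 393748) = √((((-25)² + (-12)³*(1 + 2*(-12)))² + 557) + 393748) = √(((625 - 1728*(1 - 24))² + 557) + 393748) = √(((625 - 1728*(-23))² + 557) + 393748) = √(((625 + 39744)² + 557) + 393748) = √((40369² + 557) + 393748) = √((1629656161 + 557) + 393748) = √(1629656718 + 393748) = √1630050466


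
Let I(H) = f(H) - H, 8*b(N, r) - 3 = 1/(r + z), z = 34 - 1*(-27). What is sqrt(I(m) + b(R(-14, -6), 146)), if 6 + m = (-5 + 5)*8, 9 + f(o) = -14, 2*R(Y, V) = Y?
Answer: I*sqrt(316595)/138 ≈ 4.0773*I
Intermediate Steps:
z = 61 (z = 34 + 27 = 61)
R(Y, V) = Y/2
f(o) = -23 (f(o) = -9 - 14 = -23)
b(N, r) = 3/8 + 1/(8*(61 + r)) (b(N, r) = 3/8 + 1/(8*(r + 61)) = 3/8 + 1/(8*(61 + r)))
m = -6 (m = -6 + (-5 + 5)*8 = -6 + 0*8 = -6 + 0 = -6)
I(H) = -23 - H
sqrt(I(m) + b(R(-14, -6), 146)) = sqrt((-23 - 1*(-6)) + (184 + 3*146)/(8*(61 + 146))) = sqrt((-23 + 6) + (1/8)*(184 + 438)/207) = sqrt(-17 + (1/8)*(1/207)*622) = sqrt(-17 + 311/828) = sqrt(-13765/828) = I*sqrt(316595)/138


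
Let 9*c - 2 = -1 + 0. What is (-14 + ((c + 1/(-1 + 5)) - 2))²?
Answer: 316969/1296 ≈ 244.57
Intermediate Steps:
c = ⅑ (c = 2/9 + (-1 + 0)/9 = 2/9 + (⅑)*(-1) = 2/9 - ⅑ = ⅑ ≈ 0.11111)
(-14 + ((c + 1/(-1 + 5)) - 2))² = (-14 + ((⅑ + 1/(-1 + 5)) - 2))² = (-14 + ((⅑ + 1/4) - 2))² = (-14 + ((⅑ + ¼) - 2))² = (-14 + (13/36 - 2))² = (-14 - 59/36)² = (-563/36)² = 316969/1296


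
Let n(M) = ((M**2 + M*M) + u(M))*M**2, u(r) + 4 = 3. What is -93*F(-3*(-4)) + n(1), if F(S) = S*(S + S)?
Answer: -26783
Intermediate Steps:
u(r) = -1 (u(r) = -4 + 3 = -1)
F(S) = 2*S**2 (F(S) = S*(2*S) = 2*S**2)
n(M) = M**2*(-1 + 2*M**2) (n(M) = ((M**2 + M*M) - 1)*M**2 = ((M**2 + M**2) - 1)*M**2 = (2*M**2 - 1)*M**2 = (-1 + 2*M**2)*M**2 = M**2*(-1 + 2*M**2))
-93*F(-3*(-4)) + n(1) = -186*(-3*(-4))**2 + (-1*1**2 + 2*1**4) = -186*12**2 + (-1*1 + 2*1) = -186*144 + (-1 + 2) = -93*288 + 1 = -26784 + 1 = -26783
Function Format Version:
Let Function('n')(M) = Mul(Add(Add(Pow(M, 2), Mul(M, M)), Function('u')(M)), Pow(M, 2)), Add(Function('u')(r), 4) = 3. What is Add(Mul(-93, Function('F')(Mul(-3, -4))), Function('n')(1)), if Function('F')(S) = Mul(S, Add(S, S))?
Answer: -26783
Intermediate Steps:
Function('u')(r) = -1 (Function('u')(r) = Add(-4, 3) = -1)
Function('F')(S) = Mul(2, Pow(S, 2)) (Function('F')(S) = Mul(S, Mul(2, S)) = Mul(2, Pow(S, 2)))
Function('n')(M) = Mul(Pow(M, 2), Add(-1, Mul(2, Pow(M, 2)))) (Function('n')(M) = Mul(Add(Add(Pow(M, 2), Mul(M, M)), -1), Pow(M, 2)) = Mul(Add(Add(Pow(M, 2), Pow(M, 2)), -1), Pow(M, 2)) = Mul(Add(Mul(2, Pow(M, 2)), -1), Pow(M, 2)) = Mul(Add(-1, Mul(2, Pow(M, 2))), Pow(M, 2)) = Mul(Pow(M, 2), Add(-1, Mul(2, Pow(M, 2)))))
Add(Mul(-93, Function('F')(Mul(-3, -4))), Function('n')(1)) = Add(Mul(-93, Mul(2, Pow(Mul(-3, -4), 2))), Add(Mul(-1, Pow(1, 2)), Mul(2, Pow(1, 4)))) = Add(Mul(-93, Mul(2, Pow(12, 2))), Add(Mul(-1, 1), Mul(2, 1))) = Add(Mul(-93, Mul(2, 144)), Add(-1, 2)) = Add(Mul(-93, 288), 1) = Add(-26784, 1) = -26783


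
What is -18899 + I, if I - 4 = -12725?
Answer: -31620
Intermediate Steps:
I = -12721 (I = 4 - 12725 = -12721)
-18899 + I = -18899 - 12721 = -31620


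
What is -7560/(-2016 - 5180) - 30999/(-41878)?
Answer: 19273803/10762646 ≈ 1.7908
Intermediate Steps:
-7560/(-2016 - 5180) - 30999/(-41878) = -7560/(-7196) - 30999*(-1/41878) = -7560*(-1/7196) + 30999/41878 = 270/257 + 30999/41878 = 19273803/10762646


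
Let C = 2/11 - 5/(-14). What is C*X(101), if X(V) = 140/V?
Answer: 830/1111 ≈ 0.74708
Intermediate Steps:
C = 83/154 (C = 2*(1/11) - 5*(-1/14) = 2/11 + 5/14 = 83/154 ≈ 0.53896)
C*X(101) = 83*(140/101)/154 = 83*(140*(1/101))/154 = (83/154)*(140/101) = 830/1111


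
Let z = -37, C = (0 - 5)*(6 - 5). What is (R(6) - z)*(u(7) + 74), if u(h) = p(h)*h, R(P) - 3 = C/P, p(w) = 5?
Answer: 25615/6 ≈ 4269.2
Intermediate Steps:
C = -5 (C = -5*1 = -5)
R(P) = 3 - 5/P
u(h) = 5*h
(R(6) - z)*(u(7) + 74) = ((3 - 5/6) - 1*(-37))*(5*7 + 74) = ((3 - 5*1/6) + 37)*(35 + 74) = ((3 - 5/6) + 37)*109 = (13/6 + 37)*109 = (235/6)*109 = 25615/6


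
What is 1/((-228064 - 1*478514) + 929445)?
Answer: 1/222867 ≈ 4.4870e-6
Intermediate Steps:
1/((-228064 - 1*478514) + 929445) = 1/((-228064 - 478514) + 929445) = 1/(-706578 + 929445) = 1/222867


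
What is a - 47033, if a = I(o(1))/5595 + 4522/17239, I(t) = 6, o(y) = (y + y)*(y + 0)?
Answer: -1512137051247/32150735 ≈ -47033.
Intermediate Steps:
o(y) = 2*y² (o(y) = (2*y)*y = 2*y²)
a = 8468008/32150735 (a = 6/5595 + 4522/17239 = 6*(1/5595) + 4522*(1/17239) = 2/1865 + 4522/17239 = 8468008/32150735 ≈ 0.26338)
a - 47033 = 8468008/32150735 - 47033 = -1512137051247/32150735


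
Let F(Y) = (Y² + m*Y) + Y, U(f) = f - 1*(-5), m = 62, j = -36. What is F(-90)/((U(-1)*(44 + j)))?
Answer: 1215/16 ≈ 75.938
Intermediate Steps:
U(f) = 5 + f (U(f) = f + 5 = 5 + f)
F(Y) = Y² + 63*Y (F(Y) = (Y² + 62*Y) + Y = Y² + 63*Y)
F(-90)/((U(-1)*(44 + j))) = (-90*(63 - 90))/(((5 - 1)*(44 - 36))) = (-90*(-27))/((4*8)) = 2430/32 = 2430*(1/32) = 1215/16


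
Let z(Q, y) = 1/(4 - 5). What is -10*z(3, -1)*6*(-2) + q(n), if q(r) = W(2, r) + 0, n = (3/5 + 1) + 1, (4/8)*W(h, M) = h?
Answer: -116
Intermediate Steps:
W(h, M) = 2*h
z(Q, y) = -1 (z(Q, y) = 1/(-1) = -1)
n = 13/5 (n = (3*(⅕) + 1) + 1 = (⅗ + 1) + 1 = 8/5 + 1 = 13/5 ≈ 2.6000)
q(r) = 4 (q(r) = 2*2 + 0 = 4 + 0 = 4)
-10*z(3, -1)*6*(-2) + q(n) = -10*(-1*6)*(-2) + 4 = -(-60)*(-2) + 4 = -10*12 + 4 = -120 + 4 = -116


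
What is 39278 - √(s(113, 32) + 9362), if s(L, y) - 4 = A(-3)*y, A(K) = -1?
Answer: 39278 - √9334 ≈ 39181.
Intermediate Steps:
s(L, y) = 4 - y
39278 - √(s(113, 32) + 9362) = 39278 - √((4 - 1*32) + 9362) = 39278 - √((4 - 32) + 9362) = 39278 - √(-28 + 9362) = 39278 - √9334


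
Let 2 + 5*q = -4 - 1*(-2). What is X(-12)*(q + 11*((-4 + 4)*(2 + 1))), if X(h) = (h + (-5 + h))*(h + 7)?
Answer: -116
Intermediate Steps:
X(h) = (-5 + 2*h)*(7 + h)
q = -⅘ (q = -⅖ + (-4 - 1*(-2))/5 = -⅖ + (-4 + 2)/5 = -⅖ + (⅕)*(-2) = -⅖ - ⅖ = -⅘ ≈ -0.80000)
X(-12)*(q + 11*((-4 + 4)*(2 + 1))) = (-35 + 2*(-12)² + 9*(-12))*(-⅘ + 11*((-4 + 4)*(2 + 1))) = (-35 + 2*144 - 108)*(-⅘ + 11*(0*3)) = (-35 + 288 - 108)*(-⅘ + 11*0) = 145*(-⅘ + 0) = 145*(-⅘) = -116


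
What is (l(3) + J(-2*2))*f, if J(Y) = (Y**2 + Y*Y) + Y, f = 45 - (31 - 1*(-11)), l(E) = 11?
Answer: 117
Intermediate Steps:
f = 3 (f = 45 - (31 + 11) = 45 - 1*42 = 45 - 42 = 3)
J(Y) = Y + 2*Y**2 (J(Y) = (Y**2 + Y**2) + Y = 2*Y**2 + Y = Y + 2*Y**2)
(l(3) + J(-2*2))*f = (11 + (-2*2)*(1 + 2*(-2*2)))*3 = (11 - 4*(1 + 2*(-4)))*3 = (11 - 4*(1 - 8))*3 = (11 - 4*(-7))*3 = (11 + 28)*3 = 39*3 = 117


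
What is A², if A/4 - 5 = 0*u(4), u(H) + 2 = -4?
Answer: 400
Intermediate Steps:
u(H) = -6 (u(H) = -2 - 4 = -6)
A = 20 (A = 20 + 4*(0*(-6)) = 20 + 4*0 = 20 + 0 = 20)
A² = 20² = 400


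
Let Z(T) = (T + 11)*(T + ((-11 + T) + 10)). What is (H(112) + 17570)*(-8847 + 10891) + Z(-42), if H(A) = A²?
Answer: 61555651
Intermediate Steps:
Z(T) = (-1 + 2*T)*(11 + T) (Z(T) = (11 + T)*(T + (-1 + T)) = (11 + T)*(-1 + 2*T) = (-1 + 2*T)*(11 + T))
(H(112) + 17570)*(-8847 + 10891) + Z(-42) = (112² + 17570)*(-8847 + 10891) + (-11 + 2*(-42)² + 21*(-42)) = (12544 + 17570)*2044 + (-11 + 2*1764 - 882) = 30114*2044 + (-11 + 3528 - 882) = 61553016 + 2635 = 61555651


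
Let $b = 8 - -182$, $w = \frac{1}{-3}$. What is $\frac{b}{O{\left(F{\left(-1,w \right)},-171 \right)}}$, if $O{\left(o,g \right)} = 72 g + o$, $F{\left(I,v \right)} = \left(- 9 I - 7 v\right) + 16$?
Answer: $- \frac{285}{18427} \approx -0.015466$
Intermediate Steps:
$w = - \frac{1}{3} \approx -0.33333$
$F{\left(I,v \right)} = 16 - 9 I - 7 v$
$b = 190$ ($b = 8 + 182 = 190$)
$O{\left(o,g \right)} = o + 72 g$
$\frac{b}{O{\left(F{\left(-1,w \right)},-171 \right)}} = \frac{190}{\left(16 - -9 - - \frac{7}{3}\right) + 72 \left(-171\right)} = \frac{190}{\left(16 + 9 + \frac{7}{3}\right) - 12312} = \frac{190}{\frac{82}{3} - 12312} = \frac{190}{- \frac{36854}{3}} = 190 \left(- \frac{3}{36854}\right) = - \frac{285}{18427}$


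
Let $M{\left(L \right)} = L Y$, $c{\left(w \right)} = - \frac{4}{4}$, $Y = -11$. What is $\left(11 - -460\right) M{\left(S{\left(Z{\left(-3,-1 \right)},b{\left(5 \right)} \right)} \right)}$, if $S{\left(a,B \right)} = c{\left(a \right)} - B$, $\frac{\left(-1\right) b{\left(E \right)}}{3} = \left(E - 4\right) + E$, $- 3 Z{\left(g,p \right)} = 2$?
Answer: $-88077$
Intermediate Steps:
$Z{\left(g,p \right)} = - \frac{2}{3}$ ($Z{\left(g,p \right)} = \left(- \frac{1}{3}\right) 2 = - \frac{2}{3}$)
$b{\left(E \right)} = 12 - 6 E$ ($b{\left(E \right)} = - 3 \left(\left(E - 4\right) + E\right) = - 3 \left(\left(-4 + E\right) + E\right) = - 3 \left(-4 + 2 E\right) = 12 - 6 E$)
$c{\left(w \right)} = -1$ ($c{\left(w \right)} = \left(-4\right) \frac{1}{4} = -1$)
$S{\left(a,B \right)} = -1 - B$
$M{\left(L \right)} = - 11 L$ ($M{\left(L \right)} = L \left(-11\right) = - 11 L$)
$\left(11 - -460\right) M{\left(S{\left(Z{\left(-3,-1 \right)},b{\left(5 \right)} \right)} \right)} = \left(11 - -460\right) \left(- 11 \left(-1 - \left(12 - 30\right)\right)\right) = \left(11 + 460\right) \left(- 11 \left(-1 - \left(12 - 30\right)\right)\right) = 471 \left(- 11 \left(-1 - -18\right)\right) = 471 \left(- 11 \left(-1 + 18\right)\right) = 471 \left(\left(-11\right) 17\right) = 471 \left(-187\right) = -88077$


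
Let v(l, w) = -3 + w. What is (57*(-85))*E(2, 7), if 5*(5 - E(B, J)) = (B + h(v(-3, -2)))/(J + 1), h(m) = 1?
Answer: -190893/8 ≈ -23862.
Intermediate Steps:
E(B, J) = 5 - (1 + B)/(5*(1 + J)) (E(B, J) = 5 - (B + 1)/(5*(J + 1)) = 5 - (1 + B)/(5*(1 + J)))
(57*(-85))*E(2, 7) = (57*(-85))*((24 - 1*2 + 25*7)/(5*(1 + 7))) = -969*(24 - 2 + 175)/8 = -969*197/8 = -4845*197/40 = -190893/8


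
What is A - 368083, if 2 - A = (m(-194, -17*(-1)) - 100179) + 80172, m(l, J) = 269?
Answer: -348343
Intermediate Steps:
A = 19740 (A = 2 - ((269 - 100179) + 80172) = 2 - (-99910 + 80172) = 2 - 1*(-19738) = 2 + 19738 = 19740)
A - 368083 = 19740 - 368083 = -348343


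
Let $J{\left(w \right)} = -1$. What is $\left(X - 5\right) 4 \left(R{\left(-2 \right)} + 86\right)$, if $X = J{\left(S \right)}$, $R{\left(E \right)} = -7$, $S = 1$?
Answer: $-1896$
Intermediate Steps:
$X = -1$
$\left(X - 5\right) 4 \left(R{\left(-2 \right)} + 86\right) = \left(-1 - 5\right) 4 \left(-7 + 86\right) = \left(-6\right) 4 \cdot 79 = \left(-24\right) 79 = -1896$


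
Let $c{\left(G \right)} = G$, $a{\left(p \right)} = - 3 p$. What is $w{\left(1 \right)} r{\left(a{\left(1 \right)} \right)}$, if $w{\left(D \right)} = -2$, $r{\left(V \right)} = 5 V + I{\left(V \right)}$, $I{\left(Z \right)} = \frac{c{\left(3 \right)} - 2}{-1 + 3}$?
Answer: $29$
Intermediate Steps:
$I{\left(Z \right)} = \frac{1}{2}$ ($I{\left(Z \right)} = \frac{3 - 2}{-1 + 3} = 1 \cdot \frac{1}{2} = \frac{1}{2}$)
$r{\left(V \right)} = \frac{1}{2} + 5 V$ ($r{\left(V \right)} = 5 V + \frac{1}{2} = \frac{1}{2} + 5 V$)
$w{\left(1 \right)} r{\left(a{\left(1 \right)} \right)} = - 2 \left(\frac{1}{2} + 5 \left(\left(-3\right) 1\right)\right) = - 2 \left(\frac{1}{2} + 5 \left(-3\right)\right) = - 2 \left(\frac{1}{2} - 15\right) = \left(-2\right) \left(- \frac{29}{2}\right) = 29$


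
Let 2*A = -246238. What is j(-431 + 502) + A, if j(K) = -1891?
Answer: -125010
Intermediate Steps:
A = -123119 (A = (½)*(-246238) = -123119)
j(-431 + 502) + A = -1891 - 123119 = -125010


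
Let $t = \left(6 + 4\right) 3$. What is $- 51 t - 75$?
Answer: $-1605$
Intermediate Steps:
$t = 30$ ($t = 10 \cdot 3 = 30$)
$- 51 t - 75 = \left(-51\right) 30 - 75 = -1530 - 75 = -1605$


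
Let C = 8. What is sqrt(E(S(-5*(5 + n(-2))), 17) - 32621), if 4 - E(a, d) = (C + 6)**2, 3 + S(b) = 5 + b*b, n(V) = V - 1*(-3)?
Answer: I*sqrt(32813) ≈ 181.14*I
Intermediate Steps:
n(V) = 3 + V (n(V) = V + 3 = 3 + V)
S(b) = 2 + b**2 (S(b) = -3 + (5 + b*b) = -3 + (5 + b**2) = 2 + b**2)
E(a, d) = -192 (E(a, d) = 4 - (8 + 6)**2 = 4 - 1*14**2 = 4 - 1*196 = 4 - 196 = -192)
sqrt(E(S(-5*(5 + n(-2))), 17) - 32621) = sqrt(-192 - 32621) = sqrt(-32813) = I*sqrt(32813)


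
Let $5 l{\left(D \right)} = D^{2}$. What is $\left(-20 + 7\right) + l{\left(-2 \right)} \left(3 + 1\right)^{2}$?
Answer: $- \frac{1}{5} \approx -0.2$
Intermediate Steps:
$l{\left(D \right)} = \frac{D^{2}}{5}$
$\left(-20 + 7\right) + l{\left(-2 \right)} \left(3 + 1\right)^{2} = \left(-20 + 7\right) + \frac{\left(-2\right)^{2}}{5} \left(3 + 1\right)^{2} = -13 + \frac{1}{5} \cdot 4 \cdot 4^{2} = -13 + \frac{4}{5} \cdot 16 = -13 + \frac{64}{5} = - \frac{1}{5}$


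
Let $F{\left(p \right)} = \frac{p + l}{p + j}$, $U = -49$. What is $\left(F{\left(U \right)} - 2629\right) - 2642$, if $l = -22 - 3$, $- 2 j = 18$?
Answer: $- \frac{152822}{29} \approx -5269.7$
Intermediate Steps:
$j = -9$ ($j = \left(- \frac{1}{2}\right) 18 = -9$)
$l = -25$
$F{\left(p \right)} = \frac{-25 + p}{-9 + p}$ ($F{\left(p \right)} = \frac{p - 25}{p - 9} = \frac{-25 + p}{-9 + p}$)
$\left(F{\left(U \right)} - 2629\right) - 2642 = \left(\frac{-25 - 49}{-9 - 49} - 2629\right) - 2642 = \left(\frac{1}{-58} \left(-74\right) - 2629\right) - 2642 = \left(\left(- \frac{1}{58}\right) \left(-74\right) - 2629\right) - 2642 = \left(\frac{37}{29} - 2629\right) - 2642 = - \frac{76204}{29} - 2642 = - \frac{152822}{29}$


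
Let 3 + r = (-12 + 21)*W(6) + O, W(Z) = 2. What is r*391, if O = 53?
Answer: 26588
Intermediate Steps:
r = 68 (r = -3 + ((-12 + 21)*2 + 53) = -3 + (9*2 + 53) = -3 + (18 + 53) = -3 + 71 = 68)
r*391 = 68*391 = 26588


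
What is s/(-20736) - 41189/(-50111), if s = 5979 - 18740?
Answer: 1493561575/1039101696 ≈ 1.4374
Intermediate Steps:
s = -12761
s/(-20736) - 41189/(-50111) = -12761/(-20736) - 41189/(-50111) = -12761*(-1/20736) - 41189*(-1/50111) = 12761/20736 + 41189/50111 = 1493561575/1039101696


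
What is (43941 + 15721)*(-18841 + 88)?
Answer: -1118841486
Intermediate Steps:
(43941 + 15721)*(-18841 + 88) = 59662*(-18753) = -1118841486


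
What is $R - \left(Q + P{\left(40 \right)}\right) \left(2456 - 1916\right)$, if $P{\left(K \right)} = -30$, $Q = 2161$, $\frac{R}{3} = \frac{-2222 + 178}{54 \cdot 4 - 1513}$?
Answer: $- \frac{1492503648}{1297} \approx -1.1507 \cdot 10^{6}$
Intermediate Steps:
$R = \frac{6132}{1297}$ ($R = 3 \frac{-2222 + 178}{54 \cdot 4 - 1513} = 3 \left(- \frac{2044}{216 - 1513}\right) = 3 \left(- \frac{2044}{-1297}\right) = 3 \left(\left(-2044\right) \left(- \frac{1}{1297}\right)\right) = 3 \cdot \frac{2044}{1297} = \frac{6132}{1297} \approx 4.7278$)
$R - \left(Q + P{\left(40 \right)}\right) \left(2456 - 1916\right) = \frac{6132}{1297} - \left(2161 - 30\right) \left(2456 - 1916\right) = \frac{6132}{1297} - 2131 \cdot 540 = \frac{6132}{1297} - 1150740 = - \frac{1492503648}{1297}$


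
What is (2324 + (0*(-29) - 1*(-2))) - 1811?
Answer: 515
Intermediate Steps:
(2324 + (0*(-29) - 1*(-2))) - 1811 = (2324 + (0 + 2)) - 1811 = (2324 + 2) - 1811 = 2326 - 1811 = 515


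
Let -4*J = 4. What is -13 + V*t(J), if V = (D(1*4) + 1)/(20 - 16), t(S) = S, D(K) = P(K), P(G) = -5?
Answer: -12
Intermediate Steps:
J = -1 (J = -¼*4 = -1)
D(K) = -5
V = -1 (V = (-5 + 1)/(20 - 16) = -4/4 = -4*¼ = -1)
-13 + V*t(J) = -13 - 1*(-1) = -13 + 1 = -12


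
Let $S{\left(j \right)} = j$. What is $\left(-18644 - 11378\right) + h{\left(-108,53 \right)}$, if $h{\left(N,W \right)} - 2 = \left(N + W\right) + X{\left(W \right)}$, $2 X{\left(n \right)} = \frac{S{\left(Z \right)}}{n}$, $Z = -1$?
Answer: $- \frac{3187951}{106} \approx -30075.0$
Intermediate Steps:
$X{\left(n \right)} = - \frac{1}{2 n}$ ($X{\left(n \right)} = \frac{\left(-1\right) \frac{1}{n}}{2} = - \frac{1}{2 n}$)
$h{\left(N,W \right)} = 2 + N + W - \frac{1}{2 W}$ ($h{\left(N,W \right)} = 2 - \left(\frac{1}{2 W} - N - W\right) = 2 + \left(N + W - \frac{1}{2 W}\right) = 2 + N + W - \frac{1}{2 W}$)
$\left(-18644 - 11378\right) + h{\left(-108,53 \right)} = \left(-18644 - 11378\right) + \left(2 - 108 + 53 - \frac{1}{2 \cdot 53}\right) = -30022 + \left(2 - 108 + 53 - \frac{1}{106}\right) = -30022 - \frac{5619}{106} = - \frac{3187951}{106}$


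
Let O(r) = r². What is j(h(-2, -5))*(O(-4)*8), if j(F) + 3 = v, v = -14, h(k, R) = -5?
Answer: -2176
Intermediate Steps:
j(F) = -17 (j(F) = -3 - 14 = -17)
j(h(-2, -5))*(O(-4)*8) = -17*(-4)²*8 = -272*8 = -17*128 = -2176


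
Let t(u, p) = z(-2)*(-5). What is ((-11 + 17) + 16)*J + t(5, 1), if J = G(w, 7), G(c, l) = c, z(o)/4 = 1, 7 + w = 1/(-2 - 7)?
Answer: -1588/9 ≈ -176.44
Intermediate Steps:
w = -64/9 (w = -7 + 1/(-2 - 7) = -7 + 1/(-9) = -7 - 1/9 = -64/9 ≈ -7.1111)
z(o) = 4 (z(o) = 4*1 = 4)
J = -64/9 ≈ -7.1111
t(u, p) = -20 (t(u, p) = 4*(-5) = -20)
((-11 + 17) + 16)*J + t(5, 1) = ((-11 + 17) + 16)*(-64/9) - 20 = (6 + 16)*(-64/9) - 20 = 22*(-64/9) - 20 = -1408/9 - 20 = -1588/9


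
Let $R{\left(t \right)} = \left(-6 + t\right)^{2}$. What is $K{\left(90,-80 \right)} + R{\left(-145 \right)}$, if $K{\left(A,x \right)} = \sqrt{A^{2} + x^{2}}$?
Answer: $22801 + 10 \sqrt{145} \approx 22921.0$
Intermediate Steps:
$K{\left(90,-80 \right)} + R{\left(-145 \right)} = \sqrt{90^{2} + \left(-80\right)^{2}} + \left(-6 - 145\right)^{2} = \sqrt{8100 + 6400} + \left(-151\right)^{2} = \sqrt{14500} + 22801 = 10 \sqrt{145} + 22801 = 22801 + 10 \sqrt{145}$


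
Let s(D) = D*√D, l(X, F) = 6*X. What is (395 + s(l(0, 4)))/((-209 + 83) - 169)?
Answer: -79/59 ≈ -1.3390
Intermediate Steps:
s(D) = D^(3/2)
(395 + s(l(0, 4)))/((-209 + 83) - 169) = (395 + (6*0)^(3/2))/((-209 + 83) - 169) = (395 + 0^(3/2))/(-126 - 169) = (395 + 0)/(-295) = 395*(-1/295) = -79/59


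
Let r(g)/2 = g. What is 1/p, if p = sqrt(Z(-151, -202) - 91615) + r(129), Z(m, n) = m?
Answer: 129/79165 - I*sqrt(91766)/158330 ≈ 0.0016295 - 0.0019133*I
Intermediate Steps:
r(g) = 2*g
p = 258 + I*sqrt(91766) (p = sqrt(-151 - 91615) + 2*129 = sqrt(-91766) + 258 = I*sqrt(91766) + 258 = 258 + I*sqrt(91766) ≈ 258.0 + 302.93*I)
1/p = 1/(258 + I*sqrt(91766))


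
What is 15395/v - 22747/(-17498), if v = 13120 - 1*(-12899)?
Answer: 861235903/455280462 ≈ 1.8917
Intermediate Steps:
v = 26019 (v = 13120 + 12899 = 26019)
15395/v - 22747/(-17498) = 15395/26019 - 22747/(-17498) = 15395*(1/26019) - 22747*(-1/17498) = 15395/26019 + 22747/17498 = 861235903/455280462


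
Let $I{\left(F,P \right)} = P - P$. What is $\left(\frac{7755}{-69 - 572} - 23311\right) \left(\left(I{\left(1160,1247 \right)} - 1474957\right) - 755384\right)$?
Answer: $\frac{33343834366146}{641} \approx 5.2018 \cdot 10^{10}$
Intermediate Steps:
$I{\left(F,P \right)} = 0$
$\left(\frac{7755}{-69 - 572} - 23311\right) \left(\left(I{\left(1160,1247 \right)} - 1474957\right) - 755384\right) = \left(\frac{7755}{-69 - 572} - 23311\right) \left(\left(0 - 1474957\right) - 755384\right) = \left(\frac{7755}{-641} - 23311\right) \left(-1474957 - 755384\right) = \left(7755 \left(- \frac{1}{641}\right) - 23311\right) \left(-2230341\right) = \left(- \frac{7755}{641} - 23311\right) \left(-2230341\right) = \left(- \frac{14950106}{641}\right) \left(-2230341\right) = \frac{33343834366146}{641}$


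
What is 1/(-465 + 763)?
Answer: 1/298 ≈ 0.0033557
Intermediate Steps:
1/(-465 + 763) = 1/298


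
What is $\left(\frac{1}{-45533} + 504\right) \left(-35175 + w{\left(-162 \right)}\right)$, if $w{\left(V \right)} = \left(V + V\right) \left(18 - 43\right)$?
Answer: $- \frac{621334184325}{45533} \approx -1.3646 \cdot 10^{7}$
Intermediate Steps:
$w{\left(V \right)} = - 50 V$ ($w{\left(V \right)} = 2 V \left(-25\right) = - 50 V$)
$\left(\frac{1}{-45533} + 504\right) \left(-35175 + w{\left(-162 \right)}\right) = \left(\frac{1}{-45533} + 504\right) \left(-35175 - -8100\right) = \left(- \frac{1}{45533} + 504\right) \left(-35175 + 8100\right) = \frac{22948631}{45533} \left(-27075\right) = - \frac{621334184325}{45533}$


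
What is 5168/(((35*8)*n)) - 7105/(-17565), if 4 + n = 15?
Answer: 2816483/1352505 ≈ 2.0824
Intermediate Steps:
n = 11 (n = -4 + 15 = 11)
5168/(((35*8)*n)) - 7105/(-17565) = 5168/(((35*8)*11)) - 7105/(-17565) = 5168/((280*11)) - 7105*(-1/17565) = 5168/3080 + 1421/3513 = 5168*(1/3080) + 1421/3513 = 646/385 + 1421/3513 = 2816483/1352505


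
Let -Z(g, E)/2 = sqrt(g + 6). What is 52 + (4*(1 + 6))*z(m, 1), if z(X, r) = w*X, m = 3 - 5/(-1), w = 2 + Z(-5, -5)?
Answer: 52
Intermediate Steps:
Z(g, E) = -2*sqrt(6 + g) (Z(g, E) = -2*sqrt(g + 6) = -2*sqrt(6 + g))
w = 0 (w = 2 - 2*sqrt(6 - 5) = 2 - 2*sqrt(1) = 2 - 2*1 = 2 - 2 = 0)
m = 8 (m = 3 - 5*(-1) = 3 + 5 = 8)
z(X, r) = 0 (z(X, r) = 0*X = 0)
52 + (4*(1 + 6))*z(m, 1) = 52 + (4*(1 + 6))*0 = 52 + (4*7)*0 = 52 + 28*0 = 52 + 0 = 52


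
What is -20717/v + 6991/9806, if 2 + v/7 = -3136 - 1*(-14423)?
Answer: 349103143/774624970 ≈ 0.45067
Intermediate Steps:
v = 78995 (v = -14 + 7*(-3136 - 1*(-14423)) = -14 + 7*(-3136 + 14423) = -14 + 7*11287 = -14 + 79009 = 78995)
-20717/v + 6991/9806 = -20717/78995 + 6991/9806 = 349103143/774624970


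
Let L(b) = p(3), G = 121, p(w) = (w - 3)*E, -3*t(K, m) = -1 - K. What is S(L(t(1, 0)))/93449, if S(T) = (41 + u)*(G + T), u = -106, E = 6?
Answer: -7865/93449 ≈ -0.084164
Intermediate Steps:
t(K, m) = 1/3 + K/3 (t(K, m) = -(-1 - K)/3 = 1/3 + K/3)
p(w) = -18 + 6*w (p(w) = (w - 3)*6 = (-3 + w)*6 = -18 + 6*w)
L(b) = 0 (L(b) = -18 + 6*3 = -18 + 18 = 0)
S(T) = -7865 - 65*T (S(T) = (41 - 106)*(121 + T) = -65*(121 + T) = -7865 - 65*T)
S(L(t(1, 0)))/93449 = (-7865 - 65*0)/93449 = (-7865 + 0)*(1/93449) = -7865*1/93449 = -7865/93449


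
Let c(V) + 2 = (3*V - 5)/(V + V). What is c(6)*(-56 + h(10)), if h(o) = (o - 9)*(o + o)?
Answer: 33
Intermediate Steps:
h(o) = 2*o*(-9 + o) (h(o) = (-9 + o)*(2*o) = 2*o*(-9 + o))
c(V) = -2 + (-5 + 3*V)/(2*V) (c(V) = -2 + (3*V - 5)/(V + V) = -2 + (-5 + 3*V)/((2*V)) = -2 + (-5 + 3*V)*(1/(2*V)) = -2 + (-5 + 3*V)/(2*V))
c(6)*(-56 + h(10)) = ((1/2)*(-5 - 1*6)/6)*(-56 + 2*10*(-9 + 10)) = ((1/2)*(1/6)*(-5 - 6))*(-56 + 2*10*1) = ((1/2)*(1/6)*(-11))*(-56 + 20) = -11/12*(-36) = 33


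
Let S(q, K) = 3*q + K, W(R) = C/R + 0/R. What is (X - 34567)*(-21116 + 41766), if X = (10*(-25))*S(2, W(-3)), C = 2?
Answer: -2224025650/3 ≈ -7.4134e+8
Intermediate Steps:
W(R) = 2/R (W(R) = 2/R + 0/R = 2/R + 0 = 2/R)
S(q, K) = K + 3*q
X = -4000/3 (X = (10*(-25))*(2/(-3) + 3*2) = -250*(2*(-⅓) + 6) = -250*(-⅔ + 6) = -250*16/3 = -4000/3 ≈ -1333.3)
(X - 34567)*(-21116 + 41766) = (-4000/3 - 34567)*(-21116 + 41766) = -107701/3*20650 = -2224025650/3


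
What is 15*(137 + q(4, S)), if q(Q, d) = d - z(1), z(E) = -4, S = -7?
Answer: 2010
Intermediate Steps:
q(Q, d) = 4 + d (q(Q, d) = d - 1*(-4) = d + 4 = 4 + d)
15*(137 + q(4, S)) = 15*(137 + (4 - 7)) = 15*(137 - 3) = 15*134 = 2010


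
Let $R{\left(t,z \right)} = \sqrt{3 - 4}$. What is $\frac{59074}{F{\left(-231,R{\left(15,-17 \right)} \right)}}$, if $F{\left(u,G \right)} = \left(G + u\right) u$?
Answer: $\frac{29537}{26681} + \frac{29537 i}{6163311} \approx 1.107 + 0.0047924 i$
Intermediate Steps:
$R{\left(t,z \right)} = i$ ($R{\left(t,z \right)} = \sqrt{-1} = i$)
$F{\left(u,G \right)} = u \left(G + u\right)$
$\frac{59074}{F{\left(-231,R{\left(15,-17 \right)} \right)}} = \frac{59074}{\left(-231\right) \left(i - 231\right)} = \frac{59074}{\left(-231\right) \left(-231 + i\right)} = \frac{59074}{53361 - 231 i} = 59074 \frac{53361 + 231 i}{2847449682} = \frac{29537 \left(53361 + 231 i\right)}{1423724841}$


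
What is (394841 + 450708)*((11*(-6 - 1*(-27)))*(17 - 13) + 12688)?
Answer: 11509612988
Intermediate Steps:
(394841 + 450708)*((11*(-6 - 1*(-27)))*(17 - 13) + 12688) = 845549*((11*(-6 + 27))*4 + 12688) = 845549*((11*21)*4 + 12688) = 845549*(231*4 + 12688) = 845549*(924 + 12688) = 845549*13612 = 11509612988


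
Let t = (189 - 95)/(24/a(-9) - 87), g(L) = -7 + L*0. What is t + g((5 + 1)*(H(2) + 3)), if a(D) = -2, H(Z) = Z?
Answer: -787/99 ≈ -7.9495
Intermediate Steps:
g(L) = -7 (g(L) = -7 + 0 = -7)
t = -94/99 (t = (189 - 95)/(24/(-2) - 87) = 94/(24*(-½) - 87) = 94/(-12 - 87) = 94/(-99) = 94*(-1/99) = -94/99 ≈ -0.94950)
t + g((5 + 1)*(H(2) + 3)) = -94/99 - 7 = -787/99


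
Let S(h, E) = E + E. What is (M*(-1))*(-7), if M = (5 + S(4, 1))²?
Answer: 343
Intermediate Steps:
S(h, E) = 2*E
M = 49 (M = (5 + 2*1)² = (5 + 2)² = 7² = 49)
(M*(-1))*(-7) = (49*(-1))*(-7) = -49*(-7) = 343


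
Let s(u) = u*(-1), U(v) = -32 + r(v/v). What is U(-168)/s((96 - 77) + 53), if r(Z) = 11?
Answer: 7/24 ≈ 0.29167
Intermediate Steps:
U(v) = -21 (U(v) = -32 + 11 = -21)
s(u) = -u
U(-168)/s((96 - 77) + 53) = -21*(-1/((96 - 77) + 53)) = -21*(-1/(19 + 53)) = -21/((-1*72)) = -21/(-72) = -21*(-1/72) = 7/24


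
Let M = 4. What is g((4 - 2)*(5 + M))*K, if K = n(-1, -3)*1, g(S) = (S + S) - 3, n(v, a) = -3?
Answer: -99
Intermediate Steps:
g(S) = -3 + 2*S (g(S) = 2*S - 3 = -3 + 2*S)
K = -3 (K = -3*1 = -3)
g((4 - 2)*(5 + M))*K = (-3 + 2*((4 - 2)*(5 + 4)))*(-3) = (-3 + 2*(2*9))*(-3) = (-3 + 2*18)*(-3) = (-3 + 36)*(-3) = 33*(-3) = -99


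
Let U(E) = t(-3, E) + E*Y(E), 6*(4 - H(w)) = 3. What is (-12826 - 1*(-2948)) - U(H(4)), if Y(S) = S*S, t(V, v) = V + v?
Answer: -79371/8 ≈ -9921.4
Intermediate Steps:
H(w) = 7/2 (H(w) = 4 - ⅙*3 = 4 - ½ = 7/2)
Y(S) = S²
U(E) = -3 + E + E³ (U(E) = (-3 + E) + E*E² = (-3 + E) + E³ = -3 + E + E³)
(-12826 - 1*(-2948)) - U(H(4)) = (-12826 - 1*(-2948)) - (-3 + 7/2 + (7/2)³) = (-12826 + 2948) - (-3 + 7/2 + 343/8) = -9878 - 1*347/8 = -9878 - 347/8 = -79371/8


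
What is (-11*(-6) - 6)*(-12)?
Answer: -720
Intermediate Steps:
(-11*(-6) - 6)*(-12) = (66 - 6)*(-12) = 60*(-12) = -720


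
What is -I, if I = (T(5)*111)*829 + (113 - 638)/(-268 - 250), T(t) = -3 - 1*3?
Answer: 40856361/74 ≈ 5.5211e+5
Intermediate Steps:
T(t) = -6 (T(t) = -3 - 3 = -6)
I = -40856361/74 (I = -6*111*829 + (113 - 638)/(-268 - 250) = -666*829 - 525/(-518) = -552114 - 525*(-1/518) = -552114 + 75/74 = -40856361/74 ≈ -5.5211e+5)
-I = -1*(-40856361/74) = 40856361/74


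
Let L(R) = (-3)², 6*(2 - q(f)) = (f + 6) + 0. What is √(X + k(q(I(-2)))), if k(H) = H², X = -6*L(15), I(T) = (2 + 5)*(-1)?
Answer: 5*I*√71/6 ≈ 7.0218*I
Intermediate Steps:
I(T) = -7 (I(T) = 7*(-1) = -7)
q(f) = 1 - f/6 (q(f) = 2 - ((f + 6) + 0)/6 = 2 - ((6 + f) + 0)/6 = 2 - (6 + f)/6 = 2 + (-1 - f/6) = 1 - f/6)
L(R) = 9
X = -54 (X = -6*9 = -54)
√(X + k(q(I(-2)))) = √(-54 + (1 - ⅙*(-7))²) = √(-54 + (1 + 7/6)²) = √(-54 + (13/6)²) = √(-54 + 169/36) = √(-1775/36) = 5*I*√71/6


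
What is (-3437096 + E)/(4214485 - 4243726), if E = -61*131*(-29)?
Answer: 168703/1539 ≈ 109.62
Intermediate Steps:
E = 231739 (E = -7991*(-29) = 231739)
(-3437096 + E)/(4214485 - 4243726) = (-3437096 + 231739)/(4214485 - 4243726) = -3205357/(-29241) = -3205357*(-1/29241) = 168703/1539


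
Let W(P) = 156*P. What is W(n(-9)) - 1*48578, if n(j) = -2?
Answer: -48890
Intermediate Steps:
W(n(-9)) - 1*48578 = 156*(-2) - 1*48578 = -312 - 48578 = -48890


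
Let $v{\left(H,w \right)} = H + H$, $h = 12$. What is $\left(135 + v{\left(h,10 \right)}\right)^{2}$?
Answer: $25281$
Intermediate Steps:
$v{\left(H,w \right)} = 2 H$
$\left(135 + v{\left(h,10 \right)}\right)^{2} = \left(135 + 2 \cdot 12\right)^{2} = \left(135 + 24\right)^{2} = 159^{2} = 25281$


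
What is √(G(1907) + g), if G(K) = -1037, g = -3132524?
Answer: I*√3133561 ≈ 1770.2*I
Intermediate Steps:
√(G(1907) + g) = √(-1037 - 3132524) = √(-3133561) = I*√3133561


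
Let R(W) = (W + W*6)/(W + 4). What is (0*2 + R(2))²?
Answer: 49/9 ≈ 5.4444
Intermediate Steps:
R(W) = 7*W/(4 + W) (R(W) = (W + 6*W)/(4 + W) = (7*W)/(4 + W) = 7*W/(4 + W))
(0*2 + R(2))² = (0*2 + 7*2/(4 + 2))² = (0 + 7*2/6)² = (0 + 7*2*(⅙))² = (0 + 7/3)² = (7/3)² = 49/9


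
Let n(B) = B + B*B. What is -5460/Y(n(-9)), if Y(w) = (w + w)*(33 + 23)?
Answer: -65/96 ≈ -0.67708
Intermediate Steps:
n(B) = B + B²
Y(w) = 112*w (Y(w) = (2*w)*56 = 112*w)
-5460/Y(n(-9)) = -5460*(-1/(1008*(1 - 9))) = -5460/(112*(-9*(-8))) = -5460/(112*72) = -5460/8064 = -5460*1/8064 = -65/96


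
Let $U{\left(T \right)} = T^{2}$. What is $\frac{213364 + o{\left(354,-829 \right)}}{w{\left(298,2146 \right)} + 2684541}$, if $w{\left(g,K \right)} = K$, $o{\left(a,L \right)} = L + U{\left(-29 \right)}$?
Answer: $\frac{213376}{2686687} \approx 0.07942$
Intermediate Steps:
$o{\left(a,L \right)} = 841 + L$ ($o{\left(a,L \right)} = L + \left(-29\right)^{2} = L + 841 = 841 + L$)
$\frac{213364 + o{\left(354,-829 \right)}}{w{\left(298,2146 \right)} + 2684541} = \frac{213364 + \left(841 - 829\right)}{2146 + 2684541} = \frac{213364 + 12}{2686687} = 213376 \cdot \frac{1}{2686687} = \frac{213376}{2686687}$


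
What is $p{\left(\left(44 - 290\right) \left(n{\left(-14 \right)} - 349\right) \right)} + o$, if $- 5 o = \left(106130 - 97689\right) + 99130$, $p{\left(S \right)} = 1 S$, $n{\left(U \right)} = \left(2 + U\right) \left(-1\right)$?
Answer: $\frac{306939}{5} \approx 61388.0$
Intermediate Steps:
$n{\left(U \right)} = -2 - U$
$p{\left(S \right)} = S$
$o = - \frac{107571}{5}$ ($o = - \frac{\left(106130 - 97689\right) + 99130}{5} = - \frac{8441 + 99130}{5} = \left(- \frac{1}{5}\right) 107571 = - \frac{107571}{5} \approx -21514.0$)
$p{\left(\left(44 - 290\right) \left(n{\left(-14 \right)} - 349\right) \right)} + o = \left(44 - 290\right) \left(\left(-2 - -14\right) - 349\right) - \frac{107571}{5} = - 246 \left(\left(-2 + 14\right) - 349\right) - \frac{107571}{5} = - 246 \left(12 - 349\right) - \frac{107571}{5} = \left(-246\right) \left(-337\right) - \frac{107571}{5} = 82902 - \frac{107571}{5} = \frac{306939}{5}$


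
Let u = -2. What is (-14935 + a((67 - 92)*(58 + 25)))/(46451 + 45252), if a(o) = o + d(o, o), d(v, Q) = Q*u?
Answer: -12860/91703 ≈ -0.14024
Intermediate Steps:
d(v, Q) = -2*Q (d(v, Q) = Q*(-2) = -2*Q)
a(o) = -o (a(o) = o - 2*o = -o)
(-14935 + a((67 - 92)*(58 + 25)))/(46451 + 45252) = (-14935 - (67 - 92)*(58 + 25))/(46451 + 45252) = (-14935 - (-25)*83)/91703 = (-14935 - 1*(-2075))*(1/91703) = (-14935 + 2075)*(1/91703) = -12860*1/91703 = -12860/91703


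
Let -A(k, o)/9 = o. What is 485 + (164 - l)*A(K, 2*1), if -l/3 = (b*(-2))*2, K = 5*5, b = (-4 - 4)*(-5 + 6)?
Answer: -4195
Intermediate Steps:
b = -8 (b = -8*1 = -8)
K = 25
A(k, o) = -9*o
l = -96 (l = -3*(-8*(-2))*2 = -48*2 = -3*32 = -96)
485 + (164 - l)*A(K, 2*1) = 485 + (164 - 1*(-96))*(-18) = 485 + (164 + 96)*(-9*2) = 485 + 260*(-18) = 485 - 4680 = -4195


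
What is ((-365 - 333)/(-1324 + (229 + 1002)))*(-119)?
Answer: -83062/93 ≈ -893.14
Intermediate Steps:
((-365 - 333)/(-1324 + (229 + 1002)))*(-119) = -698/(-1324 + 1231)*(-119) = -698/(-93)*(-119) = -698*(-1/93)*(-119) = (698/93)*(-119) = -83062/93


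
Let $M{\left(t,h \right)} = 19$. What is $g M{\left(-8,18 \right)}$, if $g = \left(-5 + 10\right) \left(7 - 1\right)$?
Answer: $570$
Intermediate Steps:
$g = 30$ ($g = 5 \cdot 6 = 30$)
$g M{\left(-8,18 \right)} = 30 \cdot 19 = 570$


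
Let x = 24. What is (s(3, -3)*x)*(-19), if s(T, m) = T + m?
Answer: 0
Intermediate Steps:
(s(3, -3)*x)*(-19) = ((3 - 3)*24)*(-19) = (0*24)*(-19) = 0*(-19) = 0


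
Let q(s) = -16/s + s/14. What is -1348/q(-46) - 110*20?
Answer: -823572/473 ≈ -1741.2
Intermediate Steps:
q(s) = -16/s + s/14 (q(s) = -16/s + s*(1/14) = -16/s + s/14)
-1348/q(-46) - 110*20 = -1348/(-16/(-46) + (1/14)*(-46)) - 110*20 = -1348/(-16*(-1/46) - 23/7) - 2200 = -1348/(8/23 - 23/7) - 2200 = -1348/(-473/161) - 2200 = -1348*(-161/473) - 2200 = 217028/473 - 2200 = -823572/473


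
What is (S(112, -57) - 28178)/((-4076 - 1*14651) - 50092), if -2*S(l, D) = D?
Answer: 56299/137638 ≈ 0.40904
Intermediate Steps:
S(l, D) = -D/2
(S(112, -57) - 28178)/((-4076 - 1*14651) - 50092) = (-½*(-57) - 28178)/((-4076 - 1*14651) - 50092) = (57/2 - 28178)/((-4076 - 14651) - 50092) = -56299/(2*(-18727 - 50092)) = -56299/2/(-68819) = -56299/2*(-1/68819) = 56299/137638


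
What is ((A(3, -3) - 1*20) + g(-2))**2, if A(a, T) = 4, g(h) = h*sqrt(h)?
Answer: 248 + 64*I*sqrt(2) ≈ 248.0 + 90.51*I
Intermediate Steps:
g(h) = h**(3/2)
((A(3, -3) - 1*20) + g(-2))**2 = ((4 - 1*20) + (-2)**(3/2))**2 = ((4 - 20) - 2*I*sqrt(2))**2 = (-16 - 2*I*sqrt(2))**2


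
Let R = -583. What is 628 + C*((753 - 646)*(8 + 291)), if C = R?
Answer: -18651291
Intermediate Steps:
C = -583
628 + C*((753 - 646)*(8 + 291)) = 628 - 583*(753 - 646)*(8 + 291) = 628 - 62381*299 = 628 - 583*31993 = 628 - 18651919 = -18651291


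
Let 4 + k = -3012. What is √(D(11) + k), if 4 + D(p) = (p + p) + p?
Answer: I*√2987 ≈ 54.653*I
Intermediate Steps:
k = -3016 (k = -4 - 3012 = -3016)
D(p) = -4 + 3*p (D(p) = -4 + ((p + p) + p) = -4 + (2*p + p) = -4 + 3*p)
√(D(11) + k) = √((-4 + 3*11) - 3016) = √((-4 + 33) - 3016) = √(29 - 3016) = √(-2987) = I*√2987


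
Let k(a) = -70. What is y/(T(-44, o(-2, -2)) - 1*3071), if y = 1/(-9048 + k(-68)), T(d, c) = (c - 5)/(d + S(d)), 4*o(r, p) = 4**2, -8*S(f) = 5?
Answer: 357/9996419002 ≈ 3.5713e-8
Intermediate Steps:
S(f) = -5/8 (S(f) = -1/8*5 = -5/8)
o(r, p) = 4 (o(r, p) = (1/4)*4**2 = (1/4)*16 = 4)
T(d, c) = (-5 + c)/(-5/8 + d) (T(d, c) = (c - 5)/(d - 5/8) = (-5 + c)/(-5/8 + d))
y = -1/9118 (y = 1/(-9048 - 70) = 1/(-9118) = -1/9118 ≈ -0.00010967)
y/(T(-44, o(-2, -2)) - 1*3071) = -1/(9118*(8*(-5 + 4)/(-5 + 8*(-44)) - 1*3071)) = -1/(9118*(8*(-1)/(-5 - 352) - 3071)) = -1/(9118*(8*(-1)/(-357) - 3071)) = -1/(9118*(8*(-1/357)*(-1) - 3071)) = -1/(9118*(8/357 - 3071)) = -1/(9118*(-1096339/357)) = -1/9118*(-357/1096339) = 357/9996419002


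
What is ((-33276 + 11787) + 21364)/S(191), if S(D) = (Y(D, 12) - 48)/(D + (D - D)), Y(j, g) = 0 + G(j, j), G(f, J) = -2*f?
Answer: 4775/86 ≈ 55.523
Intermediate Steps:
Y(j, g) = -2*j (Y(j, g) = 0 - 2*j = -2*j)
S(D) = (-48 - 2*D)/D (S(D) = (-2*D - 48)/(D + (D - D)) = (-48 - 2*D)/(D + 0) = (-48 - 2*D)/D)
((-33276 + 11787) + 21364)/S(191) = ((-33276 + 11787) + 21364)/(-2 - 48/191) = (-21489 + 21364)/(-2 - 48*1/191) = -125/(-2 - 48/191) = -125/(-430/191) = -125*(-191/430) = 4775/86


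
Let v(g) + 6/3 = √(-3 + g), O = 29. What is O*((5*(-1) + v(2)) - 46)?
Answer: -1537 + 29*I ≈ -1537.0 + 29.0*I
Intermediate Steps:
v(g) = -2 + √(-3 + g)
O*((5*(-1) + v(2)) - 46) = 29*((5*(-1) + (-2 + √(-3 + 2))) - 46) = 29*((-5 + (-2 + √(-1))) - 46) = 29*((-5 + (-2 + I)) - 46) = 29*((-7 + I) - 46) = 29*(-53 + I) = -1537 + 29*I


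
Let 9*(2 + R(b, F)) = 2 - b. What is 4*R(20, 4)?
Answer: -16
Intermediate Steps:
R(b, F) = -16/9 - b/9 (R(b, F) = -2 + (2 - b)/9 = -2 + (2/9 - b/9) = -16/9 - b/9)
4*R(20, 4) = 4*(-16/9 - 1/9*20) = 4*(-16/9 - 20/9) = 4*(-4) = -16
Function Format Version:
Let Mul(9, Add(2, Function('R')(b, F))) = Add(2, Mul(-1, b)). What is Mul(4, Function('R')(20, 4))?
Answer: -16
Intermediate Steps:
Function('R')(b, F) = Add(Rational(-16, 9), Mul(Rational(-1, 9), b)) (Function('R')(b, F) = Add(-2, Mul(Rational(1, 9), Add(2, Mul(-1, b)))) = Add(-2, Add(Rational(2, 9), Mul(Rational(-1, 9), b))) = Add(Rational(-16, 9), Mul(Rational(-1, 9), b)))
Mul(4, Function('R')(20, 4)) = Mul(4, Add(Rational(-16, 9), Mul(Rational(-1, 9), 20))) = Mul(4, Add(Rational(-16, 9), Rational(-20, 9))) = Mul(4, -4) = -16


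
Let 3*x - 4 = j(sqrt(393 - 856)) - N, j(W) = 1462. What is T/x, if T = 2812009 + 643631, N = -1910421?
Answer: 10366920/1911887 ≈ 5.4223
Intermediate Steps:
T = 3455640
x = 1911887/3 (x = 4/3 + (1462 - 1*(-1910421))/3 = 4/3 + (1462 + 1910421)/3 = 4/3 + (1/3)*1911883 = 4/3 + 1911883/3 = 1911887/3 ≈ 6.3730e+5)
T/x = 3455640/(1911887/3) = 3455640*(3/1911887) = 10366920/1911887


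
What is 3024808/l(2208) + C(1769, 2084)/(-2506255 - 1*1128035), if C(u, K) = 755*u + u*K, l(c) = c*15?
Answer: 1002471713/11145156 ≈ 89.947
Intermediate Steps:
l(c) = 15*c
C(u, K) = 755*u + K*u
3024808/l(2208) + C(1769, 2084)/(-2506255 - 1*1128035) = 3024808/((15*2208)) + (1769*(755 + 2084))/(-2506255 - 1*1128035) = 3024808/33120 + (1769*2839)/(-2506255 - 1128035) = 3024808*(1/33120) + 5022191/(-3634290) = 378101/4140 + 5022191*(-1/3634290) = 378101/4140 - 5022191/3634290 = 1002471713/11145156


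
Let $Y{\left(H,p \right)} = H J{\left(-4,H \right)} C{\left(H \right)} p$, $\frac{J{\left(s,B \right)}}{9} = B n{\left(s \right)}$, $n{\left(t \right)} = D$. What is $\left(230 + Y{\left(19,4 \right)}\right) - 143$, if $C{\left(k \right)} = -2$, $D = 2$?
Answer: $-51897$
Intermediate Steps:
$n{\left(t \right)} = 2$
$J{\left(s,B \right)} = 18 B$ ($J{\left(s,B \right)} = 9 B 2 = 9 \cdot 2 B = 18 B$)
$Y{\left(H,p \right)} = - 36 p H^{2}$ ($Y{\left(H,p \right)} = H 18 H \left(-2\right) p = 18 H^{2} \left(-2\right) p = - 36 H^{2} p = - 36 p H^{2}$)
$\left(230 + Y{\left(19,4 \right)}\right) - 143 = \left(230 - 144 \cdot 19^{2}\right) - 143 = \left(230 - 144 \cdot 361\right) - 143 = \left(230 - 51984\right) - 143 = -51754 - 143 = -51897$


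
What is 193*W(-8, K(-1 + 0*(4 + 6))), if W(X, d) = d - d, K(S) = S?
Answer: 0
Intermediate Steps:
W(X, d) = 0
193*W(-8, K(-1 + 0*(4 + 6))) = 193*0 = 0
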